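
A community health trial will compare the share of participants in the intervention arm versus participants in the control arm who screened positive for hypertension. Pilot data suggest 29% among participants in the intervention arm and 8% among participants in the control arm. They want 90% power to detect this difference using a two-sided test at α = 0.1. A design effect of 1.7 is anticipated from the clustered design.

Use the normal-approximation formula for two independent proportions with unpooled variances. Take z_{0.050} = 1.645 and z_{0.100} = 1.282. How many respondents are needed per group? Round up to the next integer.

n = (z_{α/2} + z_β)² · [p₁(1−p₁) + p₂(1−p₂)] / (p₁ − p₂)²
  = (1.645 + 1.282)² · (0.29·0.71 + 0.08·0.92) / (0.21)²
  = (2.927)² · (0.2059 + 0.0736) / 0.0441
  = 8.5673 · 0.2795 / 0.0441
  = 54.30
Design effect: 1.7 × 54.30 = 92.31.
Round up → n = 93 per group.

n = 93 per group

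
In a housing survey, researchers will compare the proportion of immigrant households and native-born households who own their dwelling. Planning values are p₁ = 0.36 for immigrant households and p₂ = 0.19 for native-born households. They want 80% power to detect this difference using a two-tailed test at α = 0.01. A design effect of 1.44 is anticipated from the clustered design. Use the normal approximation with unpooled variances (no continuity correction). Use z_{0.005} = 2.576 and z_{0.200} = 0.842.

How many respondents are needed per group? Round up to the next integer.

n = (z_{α/2} + z_β)² · [p₁(1−p₁) + p₂(1−p₂)] / (p₁ − p₂)²
  = (2.576 + 0.842)² · (0.36·0.64 + 0.19·0.81) / (0.17)²
  = (3.418)² · (0.2304 + 0.1539) / 0.0289
  = 11.6827 · 0.3843 / 0.0289
  = 155.35
Design effect: 1.44 × 155.35 = 223.71.
Round up → n = 224 per group.

n = 224 per group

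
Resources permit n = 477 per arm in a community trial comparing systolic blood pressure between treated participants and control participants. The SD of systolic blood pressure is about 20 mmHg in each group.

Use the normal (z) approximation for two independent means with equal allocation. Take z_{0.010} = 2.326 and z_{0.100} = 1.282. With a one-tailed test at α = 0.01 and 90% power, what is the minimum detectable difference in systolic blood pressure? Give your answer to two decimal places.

δ = (z_α + z_β) · √((σ₁²+σ₂²)/n)
  = (2.326 + 1.282) · √(800/477)
  = 3.608 · √1.6771
  = 3.608 · 1.2950
  = 4.6725

Minimum detectable difference ≈ 4.67 mmHg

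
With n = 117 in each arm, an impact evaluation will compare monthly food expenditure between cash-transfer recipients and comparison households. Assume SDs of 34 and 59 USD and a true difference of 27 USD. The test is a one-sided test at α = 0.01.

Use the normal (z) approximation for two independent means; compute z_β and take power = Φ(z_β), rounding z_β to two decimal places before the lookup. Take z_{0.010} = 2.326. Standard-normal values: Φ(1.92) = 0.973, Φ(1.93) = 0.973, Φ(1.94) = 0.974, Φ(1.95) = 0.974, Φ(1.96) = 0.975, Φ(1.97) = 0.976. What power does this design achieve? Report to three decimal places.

Power ≈ 0.975

z_β = δ·√(n/(σ₁²+σ₂²)) − z_α
    = 27 · √(117/4637) − 2.326
    = 27 · 0.15885 − 2.326
    = 4.2888 − 2.326 = 1.9628 → 1.96
Power = Φ(1.96) = 0.975.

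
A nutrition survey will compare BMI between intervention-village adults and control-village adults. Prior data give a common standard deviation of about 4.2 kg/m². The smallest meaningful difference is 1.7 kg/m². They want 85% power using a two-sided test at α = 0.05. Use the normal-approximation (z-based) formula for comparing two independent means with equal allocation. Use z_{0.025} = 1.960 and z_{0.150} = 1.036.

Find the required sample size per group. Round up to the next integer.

n = 110 per group

n = (z_{α/2} + z_β)² · (σ₁² + σ₂²) / δ²
  = (1.960 + 1.036)² · (2·4.2² = 35.28) / 1.7²
  = 8.9760 · 35.28 / 2.89
  = 109.58
Round up → n = 110 per group.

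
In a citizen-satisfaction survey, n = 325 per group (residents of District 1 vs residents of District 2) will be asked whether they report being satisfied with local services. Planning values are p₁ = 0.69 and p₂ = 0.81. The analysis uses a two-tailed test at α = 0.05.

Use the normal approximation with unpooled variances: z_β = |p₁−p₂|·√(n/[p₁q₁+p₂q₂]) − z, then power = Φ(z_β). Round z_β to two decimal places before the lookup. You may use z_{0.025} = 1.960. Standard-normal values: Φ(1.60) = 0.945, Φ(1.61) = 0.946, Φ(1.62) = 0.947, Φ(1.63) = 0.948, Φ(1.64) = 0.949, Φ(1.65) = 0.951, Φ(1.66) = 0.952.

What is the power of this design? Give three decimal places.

z_β = |p₁−p₂|·√(n/[p₁q₁+p₂q₂]) − z_{α/2}
    = 0.12 · √(325/0.3678) − 1.960
    = 0.12 · 29.7260 − 1.960
    = 3.5671 − 1.960 = 1.6071 → 1.61
Power = Φ(1.61) = 0.946.

Power ≈ 0.946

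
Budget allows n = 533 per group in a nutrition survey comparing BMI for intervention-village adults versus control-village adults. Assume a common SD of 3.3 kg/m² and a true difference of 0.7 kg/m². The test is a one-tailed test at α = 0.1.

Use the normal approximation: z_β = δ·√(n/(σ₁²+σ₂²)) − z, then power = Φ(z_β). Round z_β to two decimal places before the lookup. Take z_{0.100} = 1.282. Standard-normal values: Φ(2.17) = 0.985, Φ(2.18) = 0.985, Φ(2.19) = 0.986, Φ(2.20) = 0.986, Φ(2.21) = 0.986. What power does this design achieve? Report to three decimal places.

Power ≈ 0.985

z_β = δ·√(n/(σ₁²+σ₂²)) − z_α
    = 0.7 · √(533/21.78) − 1.282
    = 0.7 · 4.94692 − 1.282
    = 3.4628 − 1.282 = 2.1808 → 2.18
Power = Φ(2.18) = 0.985.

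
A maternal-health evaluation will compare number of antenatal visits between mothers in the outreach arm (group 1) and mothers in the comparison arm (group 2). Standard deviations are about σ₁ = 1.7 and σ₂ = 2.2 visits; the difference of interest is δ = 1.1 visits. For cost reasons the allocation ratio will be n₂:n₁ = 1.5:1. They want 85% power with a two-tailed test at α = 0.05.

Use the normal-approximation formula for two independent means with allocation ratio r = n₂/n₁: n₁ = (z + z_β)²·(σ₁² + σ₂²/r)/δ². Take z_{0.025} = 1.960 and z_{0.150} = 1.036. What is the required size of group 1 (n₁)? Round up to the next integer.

n₁ = 46

n₁ = (z_{α/2} + z_β)² · (σ₁² + σ₂²/r) / δ²
   = (1.960 + 1.036)² · (1.7² + 2.2²/1.5) / 1.1²
   = 8.9760 · (2.89 + 3.2267) / 1.21
   = 8.9760 · 6.1167 / 1.21
   = 45.37
Round up → n₁ = 46; n₂ = r·n₁ = 1.5 × 46 = 69.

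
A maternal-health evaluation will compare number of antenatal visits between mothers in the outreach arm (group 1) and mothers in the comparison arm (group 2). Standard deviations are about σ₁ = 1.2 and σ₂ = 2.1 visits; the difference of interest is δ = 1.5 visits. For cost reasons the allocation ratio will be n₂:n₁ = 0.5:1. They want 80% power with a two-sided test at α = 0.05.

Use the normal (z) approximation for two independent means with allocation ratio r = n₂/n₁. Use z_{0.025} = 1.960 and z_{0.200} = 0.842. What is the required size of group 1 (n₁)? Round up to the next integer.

n₁ = (z_{α/2} + z_β)² · (σ₁² + σ₂²/r) / δ²
   = (1.960 + 0.842)² · (1.2² + 2.1²/0.5) / 1.5²
   = 7.8512 · (1.44 + 8.82) / 2.25
   = 7.8512 · 10.26 / 2.25
   = 35.80
Round up → n₁ = 36; n₂ = r·n₁ = 0.5 × 36 = 18.

n₁ = 36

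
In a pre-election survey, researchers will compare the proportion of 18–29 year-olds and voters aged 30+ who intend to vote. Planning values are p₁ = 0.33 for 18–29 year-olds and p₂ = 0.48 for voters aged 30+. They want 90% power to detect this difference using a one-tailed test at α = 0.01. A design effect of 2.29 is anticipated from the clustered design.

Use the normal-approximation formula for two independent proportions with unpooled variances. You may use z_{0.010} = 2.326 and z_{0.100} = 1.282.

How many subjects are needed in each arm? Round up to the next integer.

n = (z_α + z_β)² · [p₁(1−p₁) + p₂(1−p₂)] / (p₁ − p₂)²
  = (2.326 + 1.282)² · (0.33·0.67 + 0.48·0.52) / (-0.15)²
  = (3.608)² · (0.2211 + 0.2496) / 0.0225
  = 13.0177 · 0.4707 / 0.0225
  = 272.33
Design effect: 2.29 × 272.33 = 623.63.
Round up → n = 624 per group.

n = 624 per group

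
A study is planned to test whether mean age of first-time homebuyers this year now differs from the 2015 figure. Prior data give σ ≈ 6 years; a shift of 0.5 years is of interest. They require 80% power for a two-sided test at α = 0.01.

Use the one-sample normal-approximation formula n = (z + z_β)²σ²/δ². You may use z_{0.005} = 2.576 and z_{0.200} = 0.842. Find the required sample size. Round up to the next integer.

n = (z_{α/2} + z_β)² · σ² / δ²
  = (2.576 + 0.842)² · 6² / 0.5²
  = 11.6827 · 36 / 0.25
  = 1682.31
Round up → n = 1683.

n = 1683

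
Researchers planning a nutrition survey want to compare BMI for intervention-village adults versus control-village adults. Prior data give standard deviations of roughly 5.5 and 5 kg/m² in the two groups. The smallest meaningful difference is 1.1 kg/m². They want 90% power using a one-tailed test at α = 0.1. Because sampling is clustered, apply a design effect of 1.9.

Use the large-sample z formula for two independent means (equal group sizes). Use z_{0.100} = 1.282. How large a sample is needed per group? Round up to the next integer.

n = (z_α + z_β)² · (σ₁² + σ₂²) / δ²
  = (1.282 + 1.282)² · (5.5² + 5² = 55.25) / 1.1²
  = 6.5741 · 55.25 / 1.21
  = 300.18
Design effect: 1.9 × 300.18 = 570.34.
Round up → n = 571 per group.

n = 571 per group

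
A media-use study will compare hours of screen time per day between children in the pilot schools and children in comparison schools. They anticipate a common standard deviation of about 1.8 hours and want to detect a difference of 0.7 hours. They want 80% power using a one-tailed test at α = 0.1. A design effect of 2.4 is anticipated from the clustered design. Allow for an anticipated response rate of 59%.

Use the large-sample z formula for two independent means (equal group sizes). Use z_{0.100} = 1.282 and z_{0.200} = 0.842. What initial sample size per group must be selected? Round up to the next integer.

n = (z_α + z_β)² · (σ₁² + σ₂²) / δ²
  = (1.282 + 0.842)² · (2·1.8² = 6.48) / 0.7²
  = 4.5114 · 6.48 / 0.49
  = 59.66
Design effect: 2.4 × 59.66 = 143.19.
Adjust for 59% response: 143.19 / 0.59 = 242.69.
Round up → n = 243 per group.

n = 243 per group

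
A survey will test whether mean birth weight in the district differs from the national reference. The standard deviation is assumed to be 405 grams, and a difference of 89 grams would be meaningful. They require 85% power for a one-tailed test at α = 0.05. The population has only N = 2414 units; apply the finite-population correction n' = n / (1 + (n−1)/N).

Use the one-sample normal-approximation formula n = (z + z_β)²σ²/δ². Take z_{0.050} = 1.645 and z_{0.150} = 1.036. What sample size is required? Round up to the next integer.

n = (z_α + z_β)² · σ² / δ²
  = (1.645 + 1.036)² · 405² / 89²
  = 7.1878 · 164025 / 7921
  = 148.84
Finite-population correction (N = 2414): 148.84 / (1 + (148.84 − 1)/2414) = 140.25.
Round up → n = 141.

n = 141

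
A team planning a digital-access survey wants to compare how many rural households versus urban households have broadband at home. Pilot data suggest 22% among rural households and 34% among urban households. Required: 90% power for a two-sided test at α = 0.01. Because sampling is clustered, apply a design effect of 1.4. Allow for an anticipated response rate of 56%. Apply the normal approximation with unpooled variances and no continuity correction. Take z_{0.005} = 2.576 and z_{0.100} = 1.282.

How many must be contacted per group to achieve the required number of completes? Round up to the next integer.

n = (z_{α/2} + z_β)² · [p₁(1−p₁) + p₂(1−p₂)] / (p₁ − p₂)²
  = (2.576 + 1.282)² · (0.22·0.78 + 0.34·0.66) / (-0.12)²
  = (3.858)² · (0.1716 + 0.2244) / 0.0144
  = 14.8842 · 0.3960 / 0.0144
  = 409.31
Design effect: 1.4 × 409.31 = 573.04.
Adjust for 56% response: 573.04 / 0.56 = 1023.29.
Round up → n = 1024 per group.

n = 1024 per group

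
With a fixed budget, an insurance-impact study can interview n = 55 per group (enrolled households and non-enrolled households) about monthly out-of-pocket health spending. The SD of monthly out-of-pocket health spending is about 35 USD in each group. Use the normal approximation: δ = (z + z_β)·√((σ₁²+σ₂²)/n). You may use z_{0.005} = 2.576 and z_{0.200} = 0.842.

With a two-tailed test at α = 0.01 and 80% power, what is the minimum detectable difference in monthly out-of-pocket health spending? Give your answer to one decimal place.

Minimum detectable difference ≈ 22.8 USD

δ = (z_{α/2} + z_β) · √((σ₁²+σ₂²)/n)
  = (2.576 + 0.842) · √(2450/55)
  = 3.418 · √44.5455
  = 3.418 · 6.6742
  = 22.8125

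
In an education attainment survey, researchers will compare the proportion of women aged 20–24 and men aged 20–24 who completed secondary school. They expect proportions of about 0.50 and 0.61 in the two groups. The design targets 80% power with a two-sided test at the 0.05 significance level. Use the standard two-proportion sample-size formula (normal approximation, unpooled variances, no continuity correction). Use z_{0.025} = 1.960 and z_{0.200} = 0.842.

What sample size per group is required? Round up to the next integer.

n = (z_{α/2} + z_β)² · [p₁(1−p₁) + p₂(1−p₂)] / (p₁ − p₂)²
  = (1.960 + 0.842)² · (0.50·0.50 + 0.61·0.39) / (-0.11)²
  = (2.802)² · (0.2500 + 0.2379) / 0.0121
  = 7.8512 · 0.4879 / 0.0121
  = 316.58
Round up → n = 317 per group.

n = 317 per group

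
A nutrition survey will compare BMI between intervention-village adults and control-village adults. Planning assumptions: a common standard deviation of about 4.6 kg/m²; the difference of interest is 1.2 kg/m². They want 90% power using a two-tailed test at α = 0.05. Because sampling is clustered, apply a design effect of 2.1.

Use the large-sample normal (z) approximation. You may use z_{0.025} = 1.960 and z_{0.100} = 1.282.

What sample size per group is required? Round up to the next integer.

n = (z_{α/2} + z_β)² · (σ₁² + σ₂²) / δ²
  = (1.960 + 1.282)² · (2·4.6² = 42.32) / 1.2²
  = 10.5106 · 42.32 / 1.44
  = 308.89
Design effect: 2.1 × 308.89 = 648.68.
Round up → n = 649 per group.

n = 649 per group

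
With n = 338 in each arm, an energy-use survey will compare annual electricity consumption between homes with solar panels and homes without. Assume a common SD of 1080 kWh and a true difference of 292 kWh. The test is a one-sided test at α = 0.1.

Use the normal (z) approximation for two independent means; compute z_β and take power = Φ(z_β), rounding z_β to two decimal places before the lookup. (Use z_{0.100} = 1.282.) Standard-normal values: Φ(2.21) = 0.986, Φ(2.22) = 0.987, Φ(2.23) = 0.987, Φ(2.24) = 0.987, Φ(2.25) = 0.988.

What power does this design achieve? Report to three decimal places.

Power ≈ 0.987

z_β = δ·√(n/(σ₁²+σ₂²)) − z_α
    = 292 · √(338/2332800) − 1.282
    = 292 · 0.01204 − 1.282
    = 3.5148 − 1.282 = 2.2328 → 2.23
Power = Φ(2.23) = 0.987.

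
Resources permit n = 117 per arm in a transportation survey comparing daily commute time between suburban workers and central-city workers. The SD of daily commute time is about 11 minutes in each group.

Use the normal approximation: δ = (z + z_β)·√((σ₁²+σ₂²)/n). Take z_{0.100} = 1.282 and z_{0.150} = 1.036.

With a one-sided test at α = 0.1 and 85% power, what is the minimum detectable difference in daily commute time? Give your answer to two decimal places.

δ = (z_α + z_β) · √((σ₁²+σ₂²)/n)
  = (1.282 + 1.036) · √(242/117)
  = 2.318 · √2.0684
  = 2.318 · 1.4382
  = 3.3337

Minimum detectable difference ≈ 3.33 minutes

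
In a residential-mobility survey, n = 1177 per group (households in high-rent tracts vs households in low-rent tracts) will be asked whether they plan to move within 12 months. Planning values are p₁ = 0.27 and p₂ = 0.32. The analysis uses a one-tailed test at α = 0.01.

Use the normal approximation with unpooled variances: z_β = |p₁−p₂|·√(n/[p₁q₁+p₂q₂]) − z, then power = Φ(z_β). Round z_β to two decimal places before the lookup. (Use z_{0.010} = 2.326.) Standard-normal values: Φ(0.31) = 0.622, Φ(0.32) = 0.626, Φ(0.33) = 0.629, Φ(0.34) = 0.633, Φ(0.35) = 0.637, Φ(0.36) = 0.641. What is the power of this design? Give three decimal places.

Power ≈ 0.633

z_β = |p₁−p₂|·√(n/[p₁q₁+p₂q₂]) − z_α
    = 0.05 · √(1177/0.4147) − 2.326
    = 0.05 · 53.2747 − 2.326
    = 2.6637 − 2.326 = 0.3377 → 0.34
Power = Φ(0.34) = 0.633.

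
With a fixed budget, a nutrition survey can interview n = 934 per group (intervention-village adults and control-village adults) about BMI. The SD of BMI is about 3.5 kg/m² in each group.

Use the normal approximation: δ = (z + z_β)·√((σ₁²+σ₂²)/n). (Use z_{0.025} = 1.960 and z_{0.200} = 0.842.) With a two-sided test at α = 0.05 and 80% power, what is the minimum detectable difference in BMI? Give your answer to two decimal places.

δ = (z_{α/2} + z_β) · √((σ₁²+σ₂²)/n)
  = (1.960 + 0.842) · √(24.5/934)
  = 2.802 · √0.02623
  = 2.802 · 0.1620
  = 0.4538

Minimum detectable difference ≈ 0.45 kg/m²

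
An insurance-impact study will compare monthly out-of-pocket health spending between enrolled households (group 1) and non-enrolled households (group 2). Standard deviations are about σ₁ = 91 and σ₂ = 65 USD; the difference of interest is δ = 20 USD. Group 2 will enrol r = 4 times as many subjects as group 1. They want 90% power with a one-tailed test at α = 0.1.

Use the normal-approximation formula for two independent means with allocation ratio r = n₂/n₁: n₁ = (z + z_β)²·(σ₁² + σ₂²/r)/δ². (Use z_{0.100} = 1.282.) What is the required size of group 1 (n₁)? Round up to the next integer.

n₁ = 154

n₁ = (z_α + z_β)² · (σ₁² + σ₂²/r) / δ²
   = (1.282 + 1.282)² · (91² + 65²/4) / 20²
   = 6.5741 · (8281 + 1056.2) / 400
   = 6.5741 · 9337.2 / 400
   = 153.46
Round up → n₁ = 154; n₂ = r·n₁ = 4 × 154 = 616.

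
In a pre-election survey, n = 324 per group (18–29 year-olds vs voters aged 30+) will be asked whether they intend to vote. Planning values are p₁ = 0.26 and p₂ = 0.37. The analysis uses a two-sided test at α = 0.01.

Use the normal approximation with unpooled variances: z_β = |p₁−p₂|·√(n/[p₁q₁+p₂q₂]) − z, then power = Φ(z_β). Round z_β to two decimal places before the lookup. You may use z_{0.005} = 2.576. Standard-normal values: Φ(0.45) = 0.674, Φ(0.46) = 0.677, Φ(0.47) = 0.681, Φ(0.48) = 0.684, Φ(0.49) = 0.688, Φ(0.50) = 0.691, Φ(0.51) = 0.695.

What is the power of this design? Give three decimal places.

Power ≈ 0.677

z_β = |p₁−p₂|·√(n/[p₁q₁+p₂q₂]) − z_{α/2}
    = 0.11 · √(324/0.4255) − 2.576
    = 0.11 · 27.5945 − 2.576
    = 3.0354 − 2.576 = 0.4594 → 0.46
Power = Φ(0.46) = 0.677.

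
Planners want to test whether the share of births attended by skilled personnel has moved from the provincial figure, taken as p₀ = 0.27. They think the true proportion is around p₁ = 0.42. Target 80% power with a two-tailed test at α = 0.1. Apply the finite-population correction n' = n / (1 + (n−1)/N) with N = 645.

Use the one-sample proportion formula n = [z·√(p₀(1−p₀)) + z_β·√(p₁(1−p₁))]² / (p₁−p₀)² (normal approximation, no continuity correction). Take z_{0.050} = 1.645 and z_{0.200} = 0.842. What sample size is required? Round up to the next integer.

n = 54

n = [z_{α/2}·√(p₀q₀) + z_β·√(p₁q₁)]² / (p₁ − p₀)²
  = [1.645·√(0.27·0.73) + 0.842·√(0.42·0.58)]² / (0.15)²
  = [1.645·0.4440 + 0.842·0.4936]² / 0.0225
  = [1.1459]² / 0.0225
  = 58.36
Finite-population correction (N = 645): 58.36 / (1 + (58.36 − 1)/645) = 53.59.
Round up → n = 54.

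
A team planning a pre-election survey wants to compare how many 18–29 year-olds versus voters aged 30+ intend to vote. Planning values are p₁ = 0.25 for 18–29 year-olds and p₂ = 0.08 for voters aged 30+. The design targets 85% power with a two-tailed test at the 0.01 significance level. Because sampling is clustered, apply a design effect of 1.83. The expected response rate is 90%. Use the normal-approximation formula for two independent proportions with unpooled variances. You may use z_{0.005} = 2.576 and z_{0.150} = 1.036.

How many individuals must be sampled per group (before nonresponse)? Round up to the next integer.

n = (z_{α/2} + z_β)² · [p₁(1−p₁) + p₂(1−p₂)] / (p₁ − p₂)²
  = (2.576 + 1.036)² · (0.25·0.75 + 0.08·0.92) / (0.17)²
  = (3.612)² · (0.1875 + 0.0736) / 0.0289
  = 13.0465 · 0.2611 / 0.0289
  = 117.87
Design effect: 1.83 × 117.87 = 215.70.
Adjust for 90% response: 215.70 / 0.90 = 239.67.
Round up → n = 240 per group.

n = 240 per group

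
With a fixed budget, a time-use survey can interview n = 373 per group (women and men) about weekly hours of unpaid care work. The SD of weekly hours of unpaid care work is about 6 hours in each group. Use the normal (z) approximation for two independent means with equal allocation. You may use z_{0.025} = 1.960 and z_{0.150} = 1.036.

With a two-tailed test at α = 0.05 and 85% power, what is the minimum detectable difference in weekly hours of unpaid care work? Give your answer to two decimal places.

Minimum detectable difference ≈ 1.32 hours

δ = (z_{α/2} + z_β) · √((σ₁²+σ₂²)/n)
  = (1.960 + 1.036) · √(72/373)
  = 2.996 · √0.19303
  = 2.996 · 0.4394
  = 1.3163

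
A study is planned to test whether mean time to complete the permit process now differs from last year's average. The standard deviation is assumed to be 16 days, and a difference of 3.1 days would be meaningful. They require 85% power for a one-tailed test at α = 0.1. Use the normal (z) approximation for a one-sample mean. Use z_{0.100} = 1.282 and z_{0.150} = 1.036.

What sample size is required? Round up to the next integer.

n = 144

n = (z_α + z_β)² · σ² / δ²
  = (1.282 + 1.036)² · 16² / 3.1²
  = 5.3731 · 256 / 9.61
  = 143.13
Round up → n = 144.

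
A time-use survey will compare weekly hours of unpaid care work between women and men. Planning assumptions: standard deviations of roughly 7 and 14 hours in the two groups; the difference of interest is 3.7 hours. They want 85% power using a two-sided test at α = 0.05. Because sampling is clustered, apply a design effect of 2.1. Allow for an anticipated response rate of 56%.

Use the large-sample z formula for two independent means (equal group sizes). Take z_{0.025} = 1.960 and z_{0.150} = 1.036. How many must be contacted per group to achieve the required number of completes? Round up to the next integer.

n = (z_{α/2} + z_β)² · (σ₁² + σ₂²) / δ²
  = (1.960 + 1.036)² · (7² + 14² = 245) / 3.7²
  = 8.9760 · 245 / 13.69
  = 160.64
Design effect: 2.1 × 160.64 = 337.34.
Adjust for 56% response: 337.34 / 0.56 = 602.39.
Round up → n = 603 per group.

n = 603 per group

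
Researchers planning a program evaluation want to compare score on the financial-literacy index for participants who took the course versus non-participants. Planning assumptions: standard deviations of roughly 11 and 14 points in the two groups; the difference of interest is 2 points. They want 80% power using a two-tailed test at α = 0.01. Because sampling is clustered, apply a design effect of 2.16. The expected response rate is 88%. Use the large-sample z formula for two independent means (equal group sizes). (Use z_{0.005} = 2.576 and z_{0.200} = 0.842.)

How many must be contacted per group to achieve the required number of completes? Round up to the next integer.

n = 2273 per group

n = (z_{α/2} + z_β)² · (σ₁² + σ₂²) / δ²
  = (2.576 + 0.842)² · (11² + 14² = 317) / 2²
  = 11.6827 · 317 / 4
  = 925.86
Design effect: 2.16 × 925.86 = 1999.85.
Adjust for 88% response: 1999.85 / 0.88 = 2272.56.
Round up → n = 2273 per group.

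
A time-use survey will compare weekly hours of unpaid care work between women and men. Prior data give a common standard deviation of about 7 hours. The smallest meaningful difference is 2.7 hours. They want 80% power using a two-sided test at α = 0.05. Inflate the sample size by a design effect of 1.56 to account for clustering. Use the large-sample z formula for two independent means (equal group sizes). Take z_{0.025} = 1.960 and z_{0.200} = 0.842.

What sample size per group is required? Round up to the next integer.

n = 165 per group

n = (z_{α/2} + z_β)² · (σ₁² + σ₂²) / δ²
  = (1.960 + 0.842)² · (2·7² = 98) / 2.7²
  = 7.8512 · 98 / 7.29
  = 105.54
Design effect: 1.56 × 105.54 = 164.65.
Round up → n = 165 per group.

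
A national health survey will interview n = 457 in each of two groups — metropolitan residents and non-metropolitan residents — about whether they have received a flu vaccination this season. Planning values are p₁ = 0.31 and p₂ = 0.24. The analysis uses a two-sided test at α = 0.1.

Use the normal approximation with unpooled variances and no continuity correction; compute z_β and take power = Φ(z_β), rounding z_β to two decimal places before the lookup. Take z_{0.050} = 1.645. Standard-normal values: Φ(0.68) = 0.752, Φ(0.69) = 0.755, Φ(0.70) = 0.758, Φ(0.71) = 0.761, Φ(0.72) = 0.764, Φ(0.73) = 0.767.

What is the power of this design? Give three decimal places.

z_β = |p₁−p₂|·√(n/[p₁q₁+p₂q₂]) − z_{α/2}
    = 0.07 · √(457/0.3963) − 1.645
    = 0.07 · 33.9583 − 1.645
    = 2.3771 − 1.645 = 0.7321 → 0.73
Power = Φ(0.73) = 0.767.

Power ≈ 0.767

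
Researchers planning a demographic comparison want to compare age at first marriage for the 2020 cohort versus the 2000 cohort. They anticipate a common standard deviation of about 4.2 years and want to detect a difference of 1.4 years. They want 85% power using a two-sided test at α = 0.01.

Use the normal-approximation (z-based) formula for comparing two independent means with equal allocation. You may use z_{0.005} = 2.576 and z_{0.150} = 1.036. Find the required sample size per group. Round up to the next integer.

n = 235 per group

n = (z_{α/2} + z_β)² · (σ₁² + σ₂²) / δ²
  = (2.576 + 1.036)² · (2·4.2² = 35.28) / 1.4²
  = 13.0465 · 35.28 / 1.96
  = 234.84
Round up → n = 235 per group.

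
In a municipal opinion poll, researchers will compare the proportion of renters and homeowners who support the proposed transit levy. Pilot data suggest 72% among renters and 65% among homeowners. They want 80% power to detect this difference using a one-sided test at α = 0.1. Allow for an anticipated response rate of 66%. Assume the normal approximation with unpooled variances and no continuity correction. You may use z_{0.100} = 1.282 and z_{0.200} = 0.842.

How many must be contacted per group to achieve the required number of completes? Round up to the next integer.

n = (z_α + z_β)² · [p₁(1−p₁) + p₂(1−p₂)] / (p₁ − p₂)²
  = (1.282 + 0.842)² · (0.72·0.28 + 0.65·0.35) / (0.07)²
  = (2.124)² · (0.2016 + 0.2275) / 0.0049
  = 4.5114 · 0.4291 / 0.0049
  = 395.07
Adjust for 66% response: 395.07 / 0.66 = 598.59.
Round up → n = 599 per group.

n = 599 per group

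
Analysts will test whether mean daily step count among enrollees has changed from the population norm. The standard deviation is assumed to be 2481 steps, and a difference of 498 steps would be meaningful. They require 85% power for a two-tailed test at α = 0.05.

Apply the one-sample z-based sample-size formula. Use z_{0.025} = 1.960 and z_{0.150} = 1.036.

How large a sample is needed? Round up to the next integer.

n = 223

n = (z_{α/2} + z_β)² · σ² / δ²
  = (1.960 + 1.036)² · 2481² / 498²
  = 8.9760 · 6155361 / 248004
  = 222.78
Round up → n = 223.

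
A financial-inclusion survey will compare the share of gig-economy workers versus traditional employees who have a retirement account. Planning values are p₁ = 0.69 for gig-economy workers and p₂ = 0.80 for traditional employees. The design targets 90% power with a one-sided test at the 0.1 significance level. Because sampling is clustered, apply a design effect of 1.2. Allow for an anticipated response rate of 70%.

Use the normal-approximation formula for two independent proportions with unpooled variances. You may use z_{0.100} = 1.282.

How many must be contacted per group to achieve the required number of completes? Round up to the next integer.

n = 349 per group

n = (z_α + z_β)² · [p₁(1−p₁) + p₂(1−p₂)] / (p₁ − p₂)²
  = (1.282 + 1.282)² · (0.69·0.31 + 0.80·0.20) / (-0.11)²
  = (2.564)² · (0.2139 + 0.1600) / 0.0121
  = 6.5741 · 0.3739 / 0.0121
  = 203.14
Design effect: 1.2 × 203.14 = 243.77.
Adjust for 70% response: 243.77 / 0.70 = 348.25.
Round up → n = 349 per group.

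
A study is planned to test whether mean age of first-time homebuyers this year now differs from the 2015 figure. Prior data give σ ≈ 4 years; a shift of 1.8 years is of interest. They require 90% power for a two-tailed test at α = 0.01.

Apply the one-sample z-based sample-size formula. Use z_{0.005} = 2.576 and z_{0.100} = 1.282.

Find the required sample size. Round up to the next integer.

n = (z_{α/2} + z_β)² · σ² / δ²
  = (2.576 + 1.282)² · 4² / 1.8²
  = 14.8842 · 16 / 3.24
  = 73.50
Round up → n = 74.

n = 74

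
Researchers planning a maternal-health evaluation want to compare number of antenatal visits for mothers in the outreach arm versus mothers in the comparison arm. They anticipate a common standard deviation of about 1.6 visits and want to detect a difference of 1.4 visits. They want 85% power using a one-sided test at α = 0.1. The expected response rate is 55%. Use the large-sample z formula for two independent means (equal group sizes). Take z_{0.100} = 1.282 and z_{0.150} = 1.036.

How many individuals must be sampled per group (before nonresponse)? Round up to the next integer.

n = 26 per group

n = (z_α + z_β)² · (σ₁² + σ₂²) / δ²
  = (1.282 + 1.036)² · (2·1.6² = 5.12) / 1.4²
  = 5.3731 · 5.12 / 1.96
  = 14.04
Adjust for 55% response: 14.04 / 0.55 = 25.52.
Round up → n = 26 per group.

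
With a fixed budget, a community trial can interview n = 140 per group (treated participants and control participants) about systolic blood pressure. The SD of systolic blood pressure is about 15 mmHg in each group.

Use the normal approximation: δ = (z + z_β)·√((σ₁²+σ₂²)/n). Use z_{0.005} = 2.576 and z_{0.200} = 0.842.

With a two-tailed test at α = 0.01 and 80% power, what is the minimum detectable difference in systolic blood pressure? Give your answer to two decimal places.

δ = (z_{α/2} + z_β) · √((σ₁²+σ₂²)/n)
  = (2.576 + 0.842) · √(450/140)
  = 3.418 · √3.2143
  = 3.418 · 1.7928
  = 6.1279

Minimum detectable difference ≈ 6.13 mmHg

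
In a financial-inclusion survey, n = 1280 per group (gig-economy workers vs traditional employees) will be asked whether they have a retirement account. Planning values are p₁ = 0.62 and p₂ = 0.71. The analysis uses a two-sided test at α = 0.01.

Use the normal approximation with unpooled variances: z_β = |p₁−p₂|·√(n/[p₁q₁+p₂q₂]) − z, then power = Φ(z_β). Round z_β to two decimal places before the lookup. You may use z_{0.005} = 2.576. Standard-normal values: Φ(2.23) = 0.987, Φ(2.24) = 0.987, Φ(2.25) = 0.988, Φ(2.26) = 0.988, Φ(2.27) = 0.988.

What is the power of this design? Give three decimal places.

Power ≈ 0.988

z_β = |p₁−p₂|·√(n/[p₁q₁+p₂q₂]) − z_{α/2}
    = 0.09 · √(1280/0.4415) − 2.576
    = 0.09 · 53.8443 − 2.576
    = 4.8460 − 2.576 = 2.2700 → 2.27
Power = Φ(2.27) = 0.988.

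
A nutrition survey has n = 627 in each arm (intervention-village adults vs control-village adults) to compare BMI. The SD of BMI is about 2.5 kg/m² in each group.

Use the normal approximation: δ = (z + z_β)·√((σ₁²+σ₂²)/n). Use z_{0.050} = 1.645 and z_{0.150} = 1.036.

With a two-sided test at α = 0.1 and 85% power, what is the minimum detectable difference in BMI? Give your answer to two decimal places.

δ = (z_{α/2} + z_β) · √((σ₁²+σ₂²)/n)
  = (1.645 + 1.036) · √(12.5/627)
  = 2.681 · √0.01994
  = 2.681 · 0.1412
  = 0.3785

Minimum detectable difference ≈ 0.38 kg/m²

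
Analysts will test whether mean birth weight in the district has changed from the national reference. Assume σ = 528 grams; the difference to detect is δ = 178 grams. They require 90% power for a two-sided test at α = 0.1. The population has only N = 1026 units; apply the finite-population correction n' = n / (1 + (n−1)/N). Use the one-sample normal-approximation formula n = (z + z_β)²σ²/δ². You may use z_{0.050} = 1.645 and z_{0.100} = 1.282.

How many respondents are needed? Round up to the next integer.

n = (z_{α/2} + z_β)² · σ² / δ²
  = (1.645 + 1.282)² · 528² / 178²
  = 8.5673 · 278784 / 31684
  = 75.38
Finite-population correction (N = 1026): 75.38 / (1 + (75.38 − 1)/1026) = 70.29.
Round up → n = 71.

n = 71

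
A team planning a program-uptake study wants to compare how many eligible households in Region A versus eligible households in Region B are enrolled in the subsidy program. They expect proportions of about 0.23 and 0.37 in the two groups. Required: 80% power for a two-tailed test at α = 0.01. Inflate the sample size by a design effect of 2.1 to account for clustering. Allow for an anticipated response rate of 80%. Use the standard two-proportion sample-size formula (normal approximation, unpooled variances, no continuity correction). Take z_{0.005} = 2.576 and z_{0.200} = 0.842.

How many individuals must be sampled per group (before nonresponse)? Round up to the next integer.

n = 642 per group

n = (z_{α/2} + z_β)² · [p₁(1−p₁) + p₂(1−p₂)] / (p₁ − p₂)²
  = (2.576 + 0.842)² · (0.23·0.77 + 0.37·0.63) / (-0.14)²
  = (3.418)² · (0.1771 + 0.2331) / 0.0196
  = 11.6827 · 0.4102 / 0.0196
  = 244.50
Design effect: 2.1 × 244.50 = 513.46.
Adjust for 80% response: 513.46 / 0.80 = 641.82.
Round up → n = 642 per group.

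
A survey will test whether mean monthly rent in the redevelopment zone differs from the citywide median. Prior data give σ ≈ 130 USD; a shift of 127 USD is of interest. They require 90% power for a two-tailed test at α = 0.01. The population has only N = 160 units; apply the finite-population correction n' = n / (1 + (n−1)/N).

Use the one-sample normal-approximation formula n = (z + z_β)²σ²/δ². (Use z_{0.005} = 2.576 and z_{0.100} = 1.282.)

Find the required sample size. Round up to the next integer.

n = (z_{α/2} + z_β)² · σ² / δ²
  = (2.576 + 1.282)² · 130² / 127²
  = 14.8842 · 16900 / 16129
  = 15.60
Finite-population correction (N = 160): 15.60 / (1 + (15.60 − 1)/160) = 14.29.
Round up → n = 15.

n = 15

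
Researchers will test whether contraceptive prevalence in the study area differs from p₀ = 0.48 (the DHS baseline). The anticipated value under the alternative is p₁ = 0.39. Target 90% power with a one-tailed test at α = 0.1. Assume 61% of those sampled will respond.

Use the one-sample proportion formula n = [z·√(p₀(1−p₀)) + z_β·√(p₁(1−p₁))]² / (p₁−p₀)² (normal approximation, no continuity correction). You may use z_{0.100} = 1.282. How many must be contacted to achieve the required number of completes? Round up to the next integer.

n = [z_α·√(p₀q₀) + z_β·√(p₁q₁)]² / (p₁ − p₀)²
  = [1.282·√(0.48·0.52) + 1.282·√(0.39·0.61)]² / (-0.09)²
  = [1.282·0.4996 + 1.282·0.4877]² / 0.0081
  = [1.2658]² / 0.0081
  = 197.80
Adjust for 61% response: 197.80 / 0.61 = 324.27.
Round up → n = 325.

n = 325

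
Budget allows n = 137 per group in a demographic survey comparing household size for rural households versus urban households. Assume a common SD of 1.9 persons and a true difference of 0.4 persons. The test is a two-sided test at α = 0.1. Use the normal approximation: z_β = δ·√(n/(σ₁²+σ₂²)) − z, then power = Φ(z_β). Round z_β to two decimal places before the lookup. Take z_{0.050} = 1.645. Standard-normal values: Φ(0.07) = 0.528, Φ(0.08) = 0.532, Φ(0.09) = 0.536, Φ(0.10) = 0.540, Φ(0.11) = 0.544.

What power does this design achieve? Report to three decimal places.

z_β = δ·√(n/(σ₁²+σ₂²)) − z_{α/2}
    = 0.4 · √(137/7.22) − 1.645
    = 0.4 · 4.35604 − 1.645
    = 1.7424 − 1.645 = 0.0974 → 0.10
Power = Φ(0.10) = 0.540.

Power ≈ 0.540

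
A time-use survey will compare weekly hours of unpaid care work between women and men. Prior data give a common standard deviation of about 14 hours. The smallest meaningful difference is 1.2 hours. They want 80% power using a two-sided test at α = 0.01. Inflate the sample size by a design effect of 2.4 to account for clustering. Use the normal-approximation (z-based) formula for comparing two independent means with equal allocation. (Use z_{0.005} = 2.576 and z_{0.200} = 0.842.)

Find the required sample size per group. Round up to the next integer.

n = (z_{α/2} + z_β)² · (σ₁² + σ₂²) / δ²
  = (2.576 + 0.842)² · (2·14² = 392) / 1.2²
  = 11.6827 · 392 / 1.44
  = 3180.30
Design effect: 2.4 × 3180.30 = 7632.71.
Round up → n = 7633 per group.

n = 7633 per group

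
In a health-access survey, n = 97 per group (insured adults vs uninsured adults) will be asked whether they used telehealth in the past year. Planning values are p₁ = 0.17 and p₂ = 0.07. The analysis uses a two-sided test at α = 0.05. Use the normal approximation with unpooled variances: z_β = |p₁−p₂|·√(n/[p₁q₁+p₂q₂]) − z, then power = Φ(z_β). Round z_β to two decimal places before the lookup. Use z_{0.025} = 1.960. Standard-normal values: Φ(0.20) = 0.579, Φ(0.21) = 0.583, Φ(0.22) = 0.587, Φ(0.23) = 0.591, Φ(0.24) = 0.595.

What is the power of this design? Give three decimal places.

z_β = |p₁−p₂|·√(n/[p₁q₁+p₂q₂]) − z_{α/2}
    = 0.10 · √(97/0.2062) − 1.960
    = 0.10 · 21.6891 − 1.960
    = 2.1689 − 1.960 = 0.2089 → 0.21
Power = Φ(0.21) = 0.583.

Power ≈ 0.583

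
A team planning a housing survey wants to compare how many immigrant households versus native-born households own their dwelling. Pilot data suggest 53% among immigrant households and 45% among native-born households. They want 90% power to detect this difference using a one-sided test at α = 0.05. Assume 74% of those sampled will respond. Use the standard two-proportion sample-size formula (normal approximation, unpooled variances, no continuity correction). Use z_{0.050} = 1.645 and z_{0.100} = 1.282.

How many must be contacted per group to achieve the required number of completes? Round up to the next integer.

n = (z_α + z_β)² · [p₁(1−p₁) + p₂(1−p₂)] / (p₁ − p₂)²
  = (1.645 + 1.282)² · (0.53·0.47 + 0.45·0.55) / (0.08)²
  = (2.927)² · (0.2491 + 0.2475) / 0.0064
  = 8.5673 · 0.4966 / 0.0064
  = 664.77
Adjust for 74% response: 664.77 / 0.74 = 898.34.
Round up → n = 899 per group.

n = 899 per group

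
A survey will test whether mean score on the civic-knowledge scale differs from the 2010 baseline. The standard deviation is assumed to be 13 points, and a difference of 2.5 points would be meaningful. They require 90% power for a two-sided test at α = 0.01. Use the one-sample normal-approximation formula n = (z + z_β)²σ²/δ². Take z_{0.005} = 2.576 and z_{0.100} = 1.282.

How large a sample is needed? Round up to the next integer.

n = (z_{α/2} + z_β)² · σ² / δ²
  = (2.576 + 1.282)² · 13² / 2.5²
  = 14.8842 · 169 / 6.25
  = 402.47
Round up → n = 403.

n = 403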